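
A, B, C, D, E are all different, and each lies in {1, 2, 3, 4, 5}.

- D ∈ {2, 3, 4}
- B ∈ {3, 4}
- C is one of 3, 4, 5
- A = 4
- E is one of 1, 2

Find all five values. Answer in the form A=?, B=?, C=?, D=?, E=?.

A must be 4 (only option left). Eliminate 4 elsewhere: B, C, D.
B has just one choice, so B = 3. So C, D can't be 3.
C must be 5 (only option left).
D must be 2 (only option left). Eliminate 2 elsewhere: E.
E's domain is down to {1}, so E = 1.

A=4, B=3, C=5, D=2, E=1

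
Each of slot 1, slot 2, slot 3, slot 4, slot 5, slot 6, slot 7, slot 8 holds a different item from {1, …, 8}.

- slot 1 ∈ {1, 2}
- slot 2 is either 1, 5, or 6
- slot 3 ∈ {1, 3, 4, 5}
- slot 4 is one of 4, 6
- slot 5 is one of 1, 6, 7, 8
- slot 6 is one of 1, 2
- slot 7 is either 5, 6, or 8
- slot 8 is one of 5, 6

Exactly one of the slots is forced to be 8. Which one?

The 8 variables together cover exactly {1, 2, 3, 4, 5, 6, 7, 8} — 8 values for 8 variables — and 3 appears only in slot 3's list, so slot 3 = 3.
Among the 7 still-open variables, 4 fits only slot 4 (and all 7 values in {1, 2, 4, 5, 6, 7, 8} must be used), so slot 4 = 4.
The 6 still-open variables together cover exactly {1, 2, 5, 6, 7, 8} — 6 values for 6 variables — and 7 appears only in slot 5's list, so slot 5 = 7.
Among the 5 still-open variables, 8 fits only slot 7 (and all 5 values in {1, 2, 5, 6, 8} must be used), so slot 7 = 8.

slot 7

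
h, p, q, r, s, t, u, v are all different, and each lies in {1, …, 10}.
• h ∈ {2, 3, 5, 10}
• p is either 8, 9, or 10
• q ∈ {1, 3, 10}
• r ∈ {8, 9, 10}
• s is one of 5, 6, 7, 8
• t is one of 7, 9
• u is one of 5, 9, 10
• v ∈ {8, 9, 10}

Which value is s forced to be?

6

p, r, v between them cover only {8, 9, 10} — a naked triple. Remove those values from h, q, s, t, u.
t's domain is down to {7}, so t = 7. Strike 7 from s.
u's domain is down to {5}, so u = 5. Remove 5 from h, s.
So s = 6.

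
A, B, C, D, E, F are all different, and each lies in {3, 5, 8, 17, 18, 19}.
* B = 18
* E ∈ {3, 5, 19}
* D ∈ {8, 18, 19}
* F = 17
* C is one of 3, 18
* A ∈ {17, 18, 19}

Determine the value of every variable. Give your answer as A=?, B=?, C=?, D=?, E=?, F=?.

B must be 18 (only option left). Eliminate 18 elsewhere: A, C, D.
That leaves C = 3. Strike 3 from E.
That leaves F = 17. Remove 17 from A.
A's domain is down to {19}, so A = 19. Strike 19 from D, E.
D must be 8 (only option left).
That leaves E = 5.

A=19, B=18, C=3, D=8, E=5, F=17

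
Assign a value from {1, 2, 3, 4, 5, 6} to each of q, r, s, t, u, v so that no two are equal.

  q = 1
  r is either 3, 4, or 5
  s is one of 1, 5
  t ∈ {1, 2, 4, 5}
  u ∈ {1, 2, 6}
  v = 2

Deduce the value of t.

4

q must be 1 (only option left). Eliminate 1 elsewhere: s, t, u.
s has just one choice, so s = 5. Remove 5 from r, t.
v has just one choice, so v = 2. Strike 2 from t, u.
So t = 4.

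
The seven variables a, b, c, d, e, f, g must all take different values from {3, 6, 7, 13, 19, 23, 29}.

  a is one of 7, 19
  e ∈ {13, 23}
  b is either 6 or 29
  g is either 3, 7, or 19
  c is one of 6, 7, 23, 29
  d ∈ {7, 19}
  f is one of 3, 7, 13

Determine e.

23

The 2 variables a and d are confined to {7, 19}, which locks those values in; drop them from c, f, g.
g has just one choice, so g = 3. So f can't be 3.
That leaves f = 13. Remove 13 from e.
So e = 23.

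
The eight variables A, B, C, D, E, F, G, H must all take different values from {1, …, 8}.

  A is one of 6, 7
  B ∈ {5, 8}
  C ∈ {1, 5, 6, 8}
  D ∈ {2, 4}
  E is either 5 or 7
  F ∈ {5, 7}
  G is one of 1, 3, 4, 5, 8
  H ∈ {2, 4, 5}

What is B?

8

Among the 8 variables, 3 fits only G (and all 8 values in {1, 2, 3, 4, 5, 6, 7, 8} must be used), so G = 3.
Among the 7 still-open variables, 1 fits only C (and all 7 values in {1, 2, 4, 5, 6, 7, 8} must be used), so C = 1.
Among the 6 still-open variables, 6 fits only A (and all 6 values in {2, 4, 5, 6, 7, 8} must be used), so A = 6.
The 5 still-open variables together cover exactly {2, 4, 5, 7, 8} — 5 values for 5 variables — and 8 appears only in B's list, so B = 8.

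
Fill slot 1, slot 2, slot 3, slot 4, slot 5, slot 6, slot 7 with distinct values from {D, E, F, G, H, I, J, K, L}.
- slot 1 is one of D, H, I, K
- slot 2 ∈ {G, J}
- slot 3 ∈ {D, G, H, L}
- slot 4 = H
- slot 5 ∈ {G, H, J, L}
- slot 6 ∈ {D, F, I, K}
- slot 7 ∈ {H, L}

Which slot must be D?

slot 3

slot 4 must be H (only option left). So slot 1, slot 3, slot 5, slot 7 can't be H.
slot 7's domain is down to {L}, so slot 7 = L. Eliminate L elsewhere: slot 3, slot 5.
The 2 variables slot 2 and slot 5 are confined to {G, J}, which locks those values in; drop them from slot 3.
So D goes to slot 3.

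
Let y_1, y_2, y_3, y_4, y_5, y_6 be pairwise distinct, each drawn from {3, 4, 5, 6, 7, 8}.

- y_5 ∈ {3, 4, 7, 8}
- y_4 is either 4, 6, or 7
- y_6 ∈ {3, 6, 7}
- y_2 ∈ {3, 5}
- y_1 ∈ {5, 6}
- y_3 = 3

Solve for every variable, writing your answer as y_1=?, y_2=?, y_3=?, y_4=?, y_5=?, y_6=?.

y_3 must be 3 (only option left). So y_2, y_5, y_6 can't be 3.
y_2's domain is down to {5}, so y_2 = 5. So y_1 can't be 5.
y_1's domain is down to {6}, so y_1 = 6. Strike 6 from y_4, y_6.
That leaves y_6 = 7. Eliminate 7 elsewhere: y_4, y_5.
y_4 has just one choice, so y_4 = 4. Strike 4 from y_5.
y_5 has just one choice, so y_5 = 8.

y_1=6, y_2=5, y_3=3, y_4=4, y_5=8, y_6=7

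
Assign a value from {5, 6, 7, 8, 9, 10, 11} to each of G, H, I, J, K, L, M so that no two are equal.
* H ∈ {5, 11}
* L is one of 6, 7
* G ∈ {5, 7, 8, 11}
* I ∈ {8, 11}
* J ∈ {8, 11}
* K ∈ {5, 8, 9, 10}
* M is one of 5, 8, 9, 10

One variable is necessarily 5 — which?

H

Among the 7 variables, 6 fits only L (and all 7 values in {5, 6, 7, 8, 9, 10, 11} must be used), so L = 6.
The 6 still-open variables together cover exactly {5, 7, 8, 9, 10, 11} — 6 values for 6 variables — and 7 appears only in G's list, so G = 7.
The 2 variables I and J are confined to {8, 11}, which locks those values in; drop them from H, K, M.
So 5 goes to H.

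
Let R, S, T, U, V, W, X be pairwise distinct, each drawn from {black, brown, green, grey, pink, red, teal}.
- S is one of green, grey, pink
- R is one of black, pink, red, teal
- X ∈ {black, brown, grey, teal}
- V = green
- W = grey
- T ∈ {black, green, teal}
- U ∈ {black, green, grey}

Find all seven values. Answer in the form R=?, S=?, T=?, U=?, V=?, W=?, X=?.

V's domain is down to {green}, so V = green. Strike green from S, T, U.
That leaves W = grey. Remove grey from S, U, X.
S's domain is down to {pink}, so S = pink. Eliminate pink elsewhere: R.
That leaves U = black. So R, T, X can't be black.
T has just one choice, so T = teal. Strike teal from R, X.
That leaves X = brown.
That leaves R = red.

R=red, S=pink, T=teal, U=black, V=green, W=grey, X=brown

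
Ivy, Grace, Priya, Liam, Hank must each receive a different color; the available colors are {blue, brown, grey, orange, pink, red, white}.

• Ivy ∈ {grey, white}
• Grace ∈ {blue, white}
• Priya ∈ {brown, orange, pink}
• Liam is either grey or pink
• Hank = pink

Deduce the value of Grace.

Hank's domain is down to {pink}, so Hank = pink. Strike pink from Priya, Liam.
Liam's domain is down to {grey}, so Liam = grey. Strike grey from Ivy.
Ivy has just one choice, so Ivy = white. So Grace can't be white.
So Grace = blue.

blue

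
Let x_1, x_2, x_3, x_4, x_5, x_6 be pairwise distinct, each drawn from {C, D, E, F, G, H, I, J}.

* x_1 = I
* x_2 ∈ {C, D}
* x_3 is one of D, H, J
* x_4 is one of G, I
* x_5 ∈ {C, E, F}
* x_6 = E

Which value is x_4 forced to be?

G

x_1 has just one choice, so x_1 = I. Strike I from x_4.
So x_4 = G.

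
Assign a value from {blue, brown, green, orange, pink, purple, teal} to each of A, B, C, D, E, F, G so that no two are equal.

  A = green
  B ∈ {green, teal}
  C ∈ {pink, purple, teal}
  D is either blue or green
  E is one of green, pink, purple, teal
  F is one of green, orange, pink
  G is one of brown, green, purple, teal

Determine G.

A's domain is down to {green}, so A = green. Strike green from B, D, E, F, G.
B has just one choice, so B = teal. So C, E, G can't be teal.
That leaves D = blue.
The 4 still-open variables draw from only 4 values {brown, orange, pink, purple}, so each is used; only G can be brown, hence G = brown.

brown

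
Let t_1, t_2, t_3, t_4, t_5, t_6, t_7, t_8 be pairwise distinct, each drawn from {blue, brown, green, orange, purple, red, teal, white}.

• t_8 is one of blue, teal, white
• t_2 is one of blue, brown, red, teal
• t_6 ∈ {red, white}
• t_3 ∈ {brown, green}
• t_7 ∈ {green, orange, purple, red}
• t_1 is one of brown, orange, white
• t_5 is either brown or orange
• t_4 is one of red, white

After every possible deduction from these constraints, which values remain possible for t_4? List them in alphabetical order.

red, white

Among the 8 variables, purple fits only t_7 (and all 8 values in {blue, brown, green, orange, purple, red, teal, white} must be used), so t_7 = purple.
The 7 still-open variables together cover exactly {blue, brown, green, orange, red, teal, white} — 7 values for 7 variables — and green appears only in t_3's list, so t_3 = green.
t_4 and t_6 share exactly the 2 values {red, white}; by pigeonhole those values go to them, so strike red, white from t_1, t_2, t_8.
t_1 and t_5 share exactly the 2 values {brown, orange}; by pigeonhole those values go to them, so strike brown, orange from t_2.
No further eliminations apply; t_4 can still be any of red, white.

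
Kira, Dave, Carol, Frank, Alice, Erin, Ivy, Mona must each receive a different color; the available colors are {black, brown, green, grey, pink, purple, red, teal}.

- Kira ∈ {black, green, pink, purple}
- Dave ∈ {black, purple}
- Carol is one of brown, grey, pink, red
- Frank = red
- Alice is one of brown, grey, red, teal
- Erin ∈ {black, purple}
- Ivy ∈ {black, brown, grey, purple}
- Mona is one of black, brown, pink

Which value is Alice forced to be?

teal

Frank must be red (only option left). So Carol, Alice can't be red.
The 7 still-open variables draw from only 7 values {black, brown, green, grey, pink, purple, teal}, so each is used; only Kira can be green, hence Kira = green.
The 6 still-open variables together cover exactly {black, brown, grey, pink, purple, teal} — 6 values for 6 variables — and teal appears only in Alice's list, so Alice = teal.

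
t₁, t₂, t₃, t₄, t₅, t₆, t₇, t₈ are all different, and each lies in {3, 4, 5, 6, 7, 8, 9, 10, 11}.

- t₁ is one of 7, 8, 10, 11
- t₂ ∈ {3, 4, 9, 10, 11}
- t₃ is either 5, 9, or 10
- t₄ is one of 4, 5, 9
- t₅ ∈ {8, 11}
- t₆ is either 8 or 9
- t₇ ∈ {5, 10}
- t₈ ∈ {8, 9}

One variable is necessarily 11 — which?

t₅

The 8 variables together cover exactly {3, 4, 5, 7, 8, 9, 10, 11} — 8 values for 8 variables — and 3 appears only in t₂'s list, so t₂ = 3.
Among the 7 still-open variables, 4 fits only t₄ (and all 7 values in {4, 5, 7, 8, 9, 10, 11} must be used), so t₄ = 4.
Among the 6 still-open variables, 7 fits only t₁ (and all 6 values in {5, 7, 8, 9, 10, 11} must be used), so t₁ = 7.
Among the 5 still-open variables, 11 fits only t₅ (and all 5 values in {5, 8, 9, 10, 11} must be used), so t₅ = 11.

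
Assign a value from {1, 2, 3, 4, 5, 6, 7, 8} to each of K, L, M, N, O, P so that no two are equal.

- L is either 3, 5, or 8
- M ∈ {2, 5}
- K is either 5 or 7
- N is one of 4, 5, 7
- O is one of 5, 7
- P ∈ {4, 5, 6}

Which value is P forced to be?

6

K and O share exactly the 2 values {5, 7}; by pigeonhole those values go to them, so strike 5, 7 from L, M, N, P.
M's domain is down to {2}, so M = 2.
N must be 4 (only option left). So P can't be 4.
So P = 6.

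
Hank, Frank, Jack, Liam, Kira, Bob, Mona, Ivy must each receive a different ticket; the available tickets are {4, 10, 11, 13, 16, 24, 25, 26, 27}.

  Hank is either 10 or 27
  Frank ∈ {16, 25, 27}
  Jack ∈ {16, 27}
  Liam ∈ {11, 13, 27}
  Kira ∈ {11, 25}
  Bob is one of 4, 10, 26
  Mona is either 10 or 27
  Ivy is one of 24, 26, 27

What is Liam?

The 2 variables Hank and Mona are confined to {10, 27}, which locks those values in; drop them from Frank, Jack, Liam, Bob, Ivy.
Jack's domain is down to {16}, so Jack = 16. Strike 16 from Frank.
That leaves Frank = 25. So Kira can't be 25.
Kira has just one choice, so Kira = 11. So Liam can't be 11.
So Liam = 13.

13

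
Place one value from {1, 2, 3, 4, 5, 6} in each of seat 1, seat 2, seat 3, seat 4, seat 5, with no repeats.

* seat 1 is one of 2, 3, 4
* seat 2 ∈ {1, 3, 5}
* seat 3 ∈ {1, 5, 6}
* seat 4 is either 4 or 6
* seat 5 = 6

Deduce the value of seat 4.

seat 5 has just one choice, so seat 5 = 6. Remove 6 from seat 3, seat 4.
So seat 4 = 4.

4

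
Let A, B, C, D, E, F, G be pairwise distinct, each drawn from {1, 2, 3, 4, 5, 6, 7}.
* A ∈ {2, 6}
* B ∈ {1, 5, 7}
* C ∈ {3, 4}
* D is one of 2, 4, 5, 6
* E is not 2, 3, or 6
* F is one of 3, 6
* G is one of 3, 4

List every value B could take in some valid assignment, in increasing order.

1, 7

C and G share exactly the 2 values {3, 4}; by pigeonhole those values go to them, so strike 3, 4 from D, E, F.
F must be 6 (only option left). Strike 6 from A, D.
A's domain is down to {2}, so A = 2. Remove 2 from D.
D has just one choice, so D = 5. Eliminate 5 elsewhere: B, E.
No further eliminations apply; B can still be any of 1, 7.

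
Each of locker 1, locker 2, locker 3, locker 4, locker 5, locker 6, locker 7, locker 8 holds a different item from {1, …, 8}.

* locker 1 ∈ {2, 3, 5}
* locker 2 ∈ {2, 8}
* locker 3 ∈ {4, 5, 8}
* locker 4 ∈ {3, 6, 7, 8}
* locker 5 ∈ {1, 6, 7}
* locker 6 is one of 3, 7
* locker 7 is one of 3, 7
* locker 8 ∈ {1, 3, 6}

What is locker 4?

8

The 8 variables together cover exactly {1, 2, 3, 4, 5, 6, 7, 8} — 8 values for 8 variables — and 4 appears only in locker 3's list, so locker 3 = 4.
The 7 still-open variables draw from only 7 values {1, 2, 3, 5, 6, 7, 8}, so each is used; only locker 1 can be 5, hence locker 1 = 5.
The 6 still-open variables draw from only 6 values {1, 2, 3, 6, 7, 8}, so each is used; only locker 2 can be 2, hence locker 2 = 2.
The 5 still-open variables draw from only 5 values {1, 3, 6, 7, 8}, so each is used; only locker 4 can be 8, hence locker 4 = 8.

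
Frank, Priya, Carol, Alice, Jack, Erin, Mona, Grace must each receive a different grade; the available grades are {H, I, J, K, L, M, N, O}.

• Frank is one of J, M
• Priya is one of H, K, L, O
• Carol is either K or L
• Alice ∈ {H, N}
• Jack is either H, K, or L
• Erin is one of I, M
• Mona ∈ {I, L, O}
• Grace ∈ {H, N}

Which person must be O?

Among the 8 variables, J fits only Frank (and all 8 values in {H, I, J, K, L, M, N, O} must be used), so Frank = J.
The 7 still-open variables together cover exactly {H, I, K, L, M, N, O} — 7 values for 7 variables — and M appears only in Erin's list, so Erin = M.
Among the 6 still-open variables, I fits only Mona (and all 6 values in {H, I, K, L, N, O} must be used), so Mona = I.
Among the 5 still-open variables, O fits only Priya (and all 5 values in {H, K, L, N, O} must be used), so Priya = O.

Priya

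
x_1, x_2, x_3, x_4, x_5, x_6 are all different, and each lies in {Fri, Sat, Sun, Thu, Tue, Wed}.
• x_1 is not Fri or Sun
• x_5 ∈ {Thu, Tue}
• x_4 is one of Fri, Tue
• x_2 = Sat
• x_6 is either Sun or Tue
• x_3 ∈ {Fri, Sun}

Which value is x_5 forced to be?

x_2's domain is down to {Sat}, so x_2 = Sat. So x_1 can't be Sat.
The 5 still-open variables together cover exactly {Fri, Sun, Thu, Tue, Wed} — 5 values for 5 variables — and Wed appears only in x_1's list, so x_1 = Wed.
The 4 still-open variables draw from only 4 values {Fri, Sun, Thu, Tue}, so each is used; only x_5 can be Thu, hence x_5 = Thu.

Thu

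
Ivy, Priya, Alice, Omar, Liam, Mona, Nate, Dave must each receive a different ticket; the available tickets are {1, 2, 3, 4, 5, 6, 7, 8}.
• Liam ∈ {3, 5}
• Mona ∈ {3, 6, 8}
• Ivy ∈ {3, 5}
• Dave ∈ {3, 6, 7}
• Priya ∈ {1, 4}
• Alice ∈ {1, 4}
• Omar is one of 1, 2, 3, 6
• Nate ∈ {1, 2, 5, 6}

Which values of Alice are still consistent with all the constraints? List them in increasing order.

The 8 variables together cover exactly {1, 2, 3, 4, 5, 6, 7, 8} — 8 values for 8 variables — and 7 appears only in Dave's list, so Dave = 7.
Among the 7 still-open variables, 8 fits only Mona (and all 7 values in {1, 2, 3, 4, 5, 6, 8} must be used), so Mona = 8.
The 2 variables Ivy and Liam are confined to {3, 5}, which locks those values in; drop them from Omar, Nate.
Priya and Alice between them cover only {1, 4} — a naked pair. Remove those values from Omar, Nate.
No further eliminations apply; Alice can still be any of 1, 4.

1, 4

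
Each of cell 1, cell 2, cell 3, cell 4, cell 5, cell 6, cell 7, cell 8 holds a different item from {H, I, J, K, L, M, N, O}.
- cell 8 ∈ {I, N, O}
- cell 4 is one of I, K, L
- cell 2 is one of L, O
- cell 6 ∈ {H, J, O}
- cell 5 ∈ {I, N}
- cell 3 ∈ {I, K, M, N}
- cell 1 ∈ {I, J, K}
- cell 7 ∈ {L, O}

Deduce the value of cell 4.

The 8 variables draw from only 8 values {H, I, J, K, L, M, N, O}, so each is used; only cell 6 can be H, hence cell 6 = H.
The 7 still-open variables draw from only 7 values {I, J, K, L, M, N, O}, so each is used; only cell 1 can be J, hence cell 1 = J.
Among the 6 still-open variables, M fits only cell 3 (and all 6 values in {I, K, L, M, N, O} must be used), so cell 3 = M.
Among the 5 still-open variables, K fits only cell 4 (and all 5 values in {I, K, L, N, O} must be used), so cell 4 = K.

K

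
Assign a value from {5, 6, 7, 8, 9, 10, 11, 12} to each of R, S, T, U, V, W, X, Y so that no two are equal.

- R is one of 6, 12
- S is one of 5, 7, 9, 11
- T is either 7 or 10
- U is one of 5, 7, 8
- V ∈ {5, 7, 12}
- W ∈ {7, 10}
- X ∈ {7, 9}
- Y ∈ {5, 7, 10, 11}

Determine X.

Among the 8 variables, 6 fits only R (and all 8 values in {5, 6, 7, 8, 9, 10, 11, 12} must be used), so R = 6.
The 7 still-open variables together cover exactly {5, 7, 8, 9, 10, 11, 12} — 7 values for 7 variables — and 8 appears only in U's list, so U = 8.
The 6 still-open variables draw from only 6 values {5, 7, 9, 10, 11, 12}, so each is used; only V can be 12, hence V = 12.
The 2 variables T and W are confined to {7, 10}, which locks those values in; drop them from S, X, Y.
So X = 9.

9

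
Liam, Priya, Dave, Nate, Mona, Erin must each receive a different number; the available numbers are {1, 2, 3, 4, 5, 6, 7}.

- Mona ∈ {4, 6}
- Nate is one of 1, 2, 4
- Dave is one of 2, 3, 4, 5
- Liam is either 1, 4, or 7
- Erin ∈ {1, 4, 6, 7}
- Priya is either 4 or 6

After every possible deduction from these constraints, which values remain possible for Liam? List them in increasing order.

1, 7

Priya and Mona share exactly the 2 values {4, 6}; by pigeonhole those values go to them, so strike 4, 6 from Liam, Dave, Nate, Erin.
Liam and Erin share exactly the 2 values {1, 7}; by pigeonhole those values go to them, so strike 1, 7 from Nate.
That leaves Nate = 2. Strike 2 from Dave.
No further eliminations apply; Liam can still be any of 1, 7.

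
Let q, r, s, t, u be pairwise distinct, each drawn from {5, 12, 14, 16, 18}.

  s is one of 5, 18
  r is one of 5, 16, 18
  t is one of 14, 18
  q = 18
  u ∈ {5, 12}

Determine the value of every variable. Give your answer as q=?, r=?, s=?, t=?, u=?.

q=18, r=16, s=5, t=14, u=12

q must be 18 (only option left). Eliminate 18 elsewhere: r, s, t.
That leaves s = 5. Strike 5 from r, u.
That leaves t = 14.
That leaves u = 12.
r has just one choice, so r = 16.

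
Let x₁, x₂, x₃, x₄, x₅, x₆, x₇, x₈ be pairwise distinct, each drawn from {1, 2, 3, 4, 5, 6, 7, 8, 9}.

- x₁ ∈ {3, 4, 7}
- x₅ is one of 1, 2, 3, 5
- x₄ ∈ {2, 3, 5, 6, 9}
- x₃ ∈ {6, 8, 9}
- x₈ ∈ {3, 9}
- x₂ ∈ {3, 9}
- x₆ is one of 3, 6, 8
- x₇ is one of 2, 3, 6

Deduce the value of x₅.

1

x₂ and x₈ between them cover only {3, 9} — a naked pair. Remove those values from x₁, x₃, x₄, x₅, x₆, x₇.
x₃ and x₆ share exactly the 2 values {6, 8}; by pigeonhole those values go to them, so strike 6, 8 from x₄, x₇.
x₇ must be 2 (only option left). Eliminate 2 elsewhere: x₄, x₅.
x₄'s domain is down to {5}, so x₄ = 5. Eliminate 5 elsewhere: x₅.
So x₅ = 1.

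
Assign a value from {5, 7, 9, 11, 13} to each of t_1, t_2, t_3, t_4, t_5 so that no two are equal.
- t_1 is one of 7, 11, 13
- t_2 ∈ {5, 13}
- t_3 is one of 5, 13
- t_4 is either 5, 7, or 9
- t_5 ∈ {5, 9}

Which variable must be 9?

Among the 5 variables, 11 fits only t_1 (and all 5 values in {5, 7, 9, 11, 13} must be used), so t_1 = 11.
The 4 still-open variables together cover exactly {5, 7, 9, 13} — 4 values for 4 variables — and 7 appears only in t_4's list, so t_4 = 7.
Among the 3 still-open variables, 9 fits only t_5 (and all 3 values in {5, 9, 13} must be used), so t_5 = 9.

t_5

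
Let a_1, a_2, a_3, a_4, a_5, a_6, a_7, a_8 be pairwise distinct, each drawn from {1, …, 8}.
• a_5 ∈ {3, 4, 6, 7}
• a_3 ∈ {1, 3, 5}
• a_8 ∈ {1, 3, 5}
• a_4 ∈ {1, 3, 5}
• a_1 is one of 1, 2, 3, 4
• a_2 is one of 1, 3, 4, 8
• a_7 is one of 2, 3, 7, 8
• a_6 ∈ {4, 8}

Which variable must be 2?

a_1

The 8 variables together cover exactly {1, 2, 3, 4, 5, 6, 7, 8} — 8 values for 8 variables — and 6 appears only in a_5's list, so a_5 = 6.
Among the 7 still-open variables, 7 fits only a_7 (and all 7 values in {1, 2, 3, 4, 5, 7, 8} must be used), so a_7 = 7.
The 6 still-open variables draw from only 6 values {1, 2, 3, 4, 5, 8}, so each is used; only a_1 can be 2, hence a_1 = 2.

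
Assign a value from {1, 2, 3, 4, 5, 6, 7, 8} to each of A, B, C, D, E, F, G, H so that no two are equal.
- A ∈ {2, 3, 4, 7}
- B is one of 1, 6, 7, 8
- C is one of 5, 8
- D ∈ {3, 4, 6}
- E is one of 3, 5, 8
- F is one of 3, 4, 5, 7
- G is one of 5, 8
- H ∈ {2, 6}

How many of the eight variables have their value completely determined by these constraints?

2

The 8 variables draw from only 8 values {1, 2, 3, 4, 5, 6, 7, 8}, so each is used; only B can be 1, hence B = 1.
C and G share exactly the 2 values {5, 8}; by pigeonhole those values go to them, so strike 5, 8 from E, F.
E must be 3 (only option left). Strike 3 from A, D, F.
Determined: B=1, E=3. The other variables each still have more than one consistent value. That makes 2.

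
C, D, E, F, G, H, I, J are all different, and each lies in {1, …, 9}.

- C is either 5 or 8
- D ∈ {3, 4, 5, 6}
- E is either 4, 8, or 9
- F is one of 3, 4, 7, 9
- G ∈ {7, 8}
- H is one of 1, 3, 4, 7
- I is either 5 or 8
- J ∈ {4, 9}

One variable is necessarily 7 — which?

Among the 8 variables, 1 fits only H (and all 8 values in {1, 3, 4, 5, 6, 7, 8, 9} must be used), so H = 1.
The 7 still-open variables together cover exactly {3, 4, 5, 6, 7, 8, 9} — 7 values for 7 variables — and 6 appears only in D's list, so D = 6.
Among the 6 still-open variables, 3 fits only F (and all 6 values in {3, 4, 5, 7, 8, 9} must be used), so F = 3.
Among the 5 still-open variables, 7 fits only G (and all 5 values in {4, 5, 7, 8, 9} must be used), so G = 7.

G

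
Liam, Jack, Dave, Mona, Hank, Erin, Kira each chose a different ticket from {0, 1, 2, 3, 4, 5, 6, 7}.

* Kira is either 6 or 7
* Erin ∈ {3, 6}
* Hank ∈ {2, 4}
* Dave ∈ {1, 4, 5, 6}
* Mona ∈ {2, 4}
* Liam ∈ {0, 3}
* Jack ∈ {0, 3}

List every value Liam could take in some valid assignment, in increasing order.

Liam and Jack between them cover only {0, 3} — a naked pair. Remove those values from Erin.
That leaves Erin = 6. So Dave, Kira can't be 6.
Kira has just one choice, so Kira = 7.
The 2 variables Mona and Hank are confined to {2, 4}, which locks those values in; drop them from Dave.
No further eliminations apply; Liam can still be any of 0, 3.

0, 3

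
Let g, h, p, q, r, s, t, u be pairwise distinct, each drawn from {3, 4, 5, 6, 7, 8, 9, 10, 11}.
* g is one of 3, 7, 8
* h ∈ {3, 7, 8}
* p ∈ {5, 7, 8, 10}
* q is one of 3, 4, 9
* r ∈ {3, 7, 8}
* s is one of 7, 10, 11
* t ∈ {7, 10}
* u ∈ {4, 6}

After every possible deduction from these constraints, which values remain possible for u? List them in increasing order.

4, 6

g, h, r share exactly the 3 values {3, 7, 8}; by pigeonhole those values go to them, so strike 3, 7, 8 from p, q, s, t.
t's domain is down to {10}, so t = 10. Remove 10 from p, s.
p must be 5 (only option left).
s has just one choice, so s = 11.
No further eliminations apply; u can still be any of 4, 6.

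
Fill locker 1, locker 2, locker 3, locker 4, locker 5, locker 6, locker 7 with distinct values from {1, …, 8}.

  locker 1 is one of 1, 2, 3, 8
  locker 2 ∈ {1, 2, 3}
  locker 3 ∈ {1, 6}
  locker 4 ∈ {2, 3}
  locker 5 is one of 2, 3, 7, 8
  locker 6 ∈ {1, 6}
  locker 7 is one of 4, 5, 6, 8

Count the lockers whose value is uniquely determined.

locker 3 and locker 6 share exactly the 2 values {1, 6}; by pigeonhole those values go to them, so strike 1, 6 from locker 1, locker 2, locker 7.
locker 2 and locker 4 between them cover only {2, 3} — a naked pair. Remove those values from locker 1, locker 5.
locker 1 must be 8 (only option left). Eliminate 8 elsewhere: locker 5, locker 7.
That leaves locker 5 = 7.
Determined: locker 1=8, locker 5=7. The other lockers each still have more than one consistent value. That makes 2.

2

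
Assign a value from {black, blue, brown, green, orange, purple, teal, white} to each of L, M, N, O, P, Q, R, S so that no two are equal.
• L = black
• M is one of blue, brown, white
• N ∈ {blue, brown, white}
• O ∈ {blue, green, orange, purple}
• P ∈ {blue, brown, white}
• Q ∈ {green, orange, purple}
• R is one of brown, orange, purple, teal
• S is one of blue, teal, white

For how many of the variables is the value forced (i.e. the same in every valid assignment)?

2

L's domain is down to {black}, so L = black.
M, N, P share exactly the 3 values {blue, brown, white}; by pigeonhole those values go to them, so strike blue, brown, white from O, R, S.
That leaves S = teal. Remove teal from R.
Determined: L=black, S=teal. The other variables each still have more than one consistent value. That makes 2.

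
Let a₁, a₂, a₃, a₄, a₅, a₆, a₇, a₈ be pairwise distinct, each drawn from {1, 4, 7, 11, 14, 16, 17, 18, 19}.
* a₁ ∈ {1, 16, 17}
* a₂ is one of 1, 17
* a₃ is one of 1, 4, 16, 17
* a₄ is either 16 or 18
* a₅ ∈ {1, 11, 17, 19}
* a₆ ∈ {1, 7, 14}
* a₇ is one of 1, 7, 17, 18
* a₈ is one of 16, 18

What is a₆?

a₄ and a₈ between them cover only {16, 18} — a naked pair. Remove those values from a₁, a₃, a₇.
a₁ and a₂ share exactly the 2 values {1, 17}; by pigeonhole those values go to them, so strike 1, 17 from a₃, a₅, a₆, a₇.
That leaves a₃ = 4.
That leaves a₇ = 7. Remove 7 from a₆.
So a₆ = 14.

14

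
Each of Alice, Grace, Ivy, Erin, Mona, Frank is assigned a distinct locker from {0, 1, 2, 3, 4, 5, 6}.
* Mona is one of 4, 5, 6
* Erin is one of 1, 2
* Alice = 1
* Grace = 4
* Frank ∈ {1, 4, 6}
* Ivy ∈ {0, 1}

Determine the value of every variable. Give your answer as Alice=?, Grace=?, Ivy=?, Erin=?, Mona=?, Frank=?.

Alice has just one choice, so Alice = 1. Remove 1 from Ivy, Erin, Frank.
That leaves Grace = 4. So Mona, Frank can't be 4.
Ivy must be 0 (only option left).
Erin's domain is down to {2}, so Erin = 2.
That leaves Frank = 6. Eliminate 6 elsewhere: Mona.
Mona has just one choice, so Mona = 5.

Alice=1, Grace=4, Ivy=0, Erin=2, Mona=5, Frank=6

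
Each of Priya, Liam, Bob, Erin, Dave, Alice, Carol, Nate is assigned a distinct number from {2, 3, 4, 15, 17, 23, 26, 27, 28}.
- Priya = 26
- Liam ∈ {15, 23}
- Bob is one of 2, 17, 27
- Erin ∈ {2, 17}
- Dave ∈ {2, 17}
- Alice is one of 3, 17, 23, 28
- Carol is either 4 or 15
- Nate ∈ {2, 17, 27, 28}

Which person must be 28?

Nate

Priya's domain is down to {26}, so Priya = 26.
Erin and Dave share exactly the 2 values {2, 17}; by pigeonhole those values go to them, so strike 2, 17 from Bob, Alice, Nate.
Bob must be 27 (only option left). Remove 27 from Nate.
So 28 goes to Nate.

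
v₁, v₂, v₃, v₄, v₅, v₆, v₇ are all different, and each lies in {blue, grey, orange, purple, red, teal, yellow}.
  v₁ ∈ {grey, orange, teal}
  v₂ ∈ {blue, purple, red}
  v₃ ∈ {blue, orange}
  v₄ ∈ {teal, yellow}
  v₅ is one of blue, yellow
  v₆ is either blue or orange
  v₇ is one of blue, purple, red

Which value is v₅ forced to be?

yellow

The 7 variables draw from only 7 values {blue, grey, orange, purple, red, teal, yellow}, so each is used; only v₁ can be grey, hence v₁ = grey.
The 6 still-open variables draw from only 6 values {blue, orange, purple, red, teal, yellow}, so each is used; only v₄ can be teal, hence v₄ = teal.
The 5 still-open variables together cover exactly {blue, orange, purple, red, yellow} — 5 values for 5 variables — and yellow appears only in v₅'s list, so v₅ = yellow.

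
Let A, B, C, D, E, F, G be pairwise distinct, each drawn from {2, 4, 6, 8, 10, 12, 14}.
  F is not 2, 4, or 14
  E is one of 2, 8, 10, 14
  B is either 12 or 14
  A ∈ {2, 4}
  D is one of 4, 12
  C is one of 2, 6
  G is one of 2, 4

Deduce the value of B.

14

A and G between them cover only {2, 4} — a naked pair. Remove those values from C, D, E.
C's domain is down to {6}, so C = 6. Strike 6 from F.
That leaves D = 12. Strike 12 from B, F.
So B = 14.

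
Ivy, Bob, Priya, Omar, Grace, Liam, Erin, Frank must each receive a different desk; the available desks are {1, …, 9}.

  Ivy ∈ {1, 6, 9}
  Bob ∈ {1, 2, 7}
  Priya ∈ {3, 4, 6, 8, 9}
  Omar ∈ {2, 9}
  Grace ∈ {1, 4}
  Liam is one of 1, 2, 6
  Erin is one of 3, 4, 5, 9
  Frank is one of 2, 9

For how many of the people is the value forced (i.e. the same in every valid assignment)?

2

Omar and Frank share exactly the 2 values {2, 9}; by pigeonhole those values go to them, so strike 2, 9 from Ivy, Bob, Priya, Liam, Erin.
The 2 variables Ivy and Liam are confined to {1, 6}, which locks those values in; drop them from Bob, Priya, Grace.
Bob's domain is down to {7}, so Bob = 7.
That leaves Grace = 4. So Priya, Erin can't be 4.
Determined: Bob=7, Grace=4. The other people each still have more than one consistent value. That makes 2.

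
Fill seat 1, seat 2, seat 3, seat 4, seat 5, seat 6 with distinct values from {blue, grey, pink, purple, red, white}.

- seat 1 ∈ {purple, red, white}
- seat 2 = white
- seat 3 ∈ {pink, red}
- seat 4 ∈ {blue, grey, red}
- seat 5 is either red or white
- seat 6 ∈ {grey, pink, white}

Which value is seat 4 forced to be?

seat 2 has just one choice, so seat 2 = white. Remove white from seat 1, seat 5, seat 6.
That leaves seat 5 = red. So seat 1, seat 3, seat 4 can't be red.
seat 1 has just one choice, so seat 1 = purple.
seat 3's domain is down to {pink}, so seat 3 = pink. Strike pink from seat 6.
seat 6 has just one choice, so seat 6 = grey. Strike grey from seat 4.
So seat 4 = blue.

blue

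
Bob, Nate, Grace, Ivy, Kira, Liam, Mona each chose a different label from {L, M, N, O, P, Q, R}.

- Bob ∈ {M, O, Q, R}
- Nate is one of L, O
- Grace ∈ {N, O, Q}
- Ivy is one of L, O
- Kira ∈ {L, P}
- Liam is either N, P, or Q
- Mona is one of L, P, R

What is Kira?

P

The 7 variables draw from only 7 values {L, M, N, O, P, Q, R}, so each is used; only Bob can be M, hence Bob = M.
The 6 still-open variables together cover exactly {L, N, O, P, Q, R} — 6 values for 6 variables — and R appears only in Mona's list, so Mona = R.
Nate and Ivy share exactly the 2 values {L, O}; by pigeonhole those values go to them, so strike L, O from Grace, Kira.
So Kira = P.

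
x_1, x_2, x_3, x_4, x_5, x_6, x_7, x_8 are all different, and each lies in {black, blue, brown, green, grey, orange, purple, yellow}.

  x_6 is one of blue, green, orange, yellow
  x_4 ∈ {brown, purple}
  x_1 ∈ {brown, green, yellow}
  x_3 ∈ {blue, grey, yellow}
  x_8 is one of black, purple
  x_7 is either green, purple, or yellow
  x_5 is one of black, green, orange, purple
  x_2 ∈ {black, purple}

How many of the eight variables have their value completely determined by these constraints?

4

The 8 variables together cover exactly {black, blue, brown, green, grey, orange, purple, yellow} — 8 values for 8 variables — and grey appears only in x_3's list, so x_3 = grey.
Among the 7 still-open variables, blue fits only x_6 (and all 7 values in {black, blue, brown, green, orange, purple, yellow} must be used), so x_6 = blue.
Among the 6 still-open variables, orange fits only x_5 (and all 6 values in {black, brown, green, orange, purple, yellow} must be used), so x_5 = orange.
x_2 and x_8 share exactly the 2 values {black, purple}; by pigeonhole those values go to them, so strike black, purple from x_4, x_7.
That leaves x_4 = brown. Strike brown from x_1.
Determined: x_3=grey, x_4=brown, x_5=orange, x_6=blue. The other variables each still have more than one consistent value. That makes 4.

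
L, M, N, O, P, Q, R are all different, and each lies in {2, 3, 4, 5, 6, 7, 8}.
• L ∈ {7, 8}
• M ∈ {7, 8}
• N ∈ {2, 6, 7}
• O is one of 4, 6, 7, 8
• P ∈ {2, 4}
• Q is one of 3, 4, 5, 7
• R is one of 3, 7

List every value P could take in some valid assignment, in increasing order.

2, 4

Among the 7 variables, 5 fits only Q (and all 7 values in {2, 3, 4, 5, 6, 7, 8} must be used), so Q = 5.
The 6 still-open variables draw from only 6 values {2, 3, 4, 6, 7, 8}, so each is used; only R can be 3, hence R = 3.
L and M between them cover only {7, 8} — a naked pair. Remove those values from N, O.
No further eliminations apply; P can still be any of 2, 4.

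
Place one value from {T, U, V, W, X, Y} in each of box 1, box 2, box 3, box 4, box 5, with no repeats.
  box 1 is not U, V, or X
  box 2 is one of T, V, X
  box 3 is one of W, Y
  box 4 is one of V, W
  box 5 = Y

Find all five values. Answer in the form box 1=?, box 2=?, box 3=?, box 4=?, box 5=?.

box 5 has just one choice, so box 5 = Y. So box 1, box 3 can't be Y.
That leaves box 3 = W. Remove W from box 1, box 4.
box 4 must be V (only option left). Remove V from box 2.
box 1 has just one choice, so box 1 = T. Strike T from box 2.
box 2 must be X (only option left).

box 1=T, box 2=X, box 3=W, box 4=V, box 5=Y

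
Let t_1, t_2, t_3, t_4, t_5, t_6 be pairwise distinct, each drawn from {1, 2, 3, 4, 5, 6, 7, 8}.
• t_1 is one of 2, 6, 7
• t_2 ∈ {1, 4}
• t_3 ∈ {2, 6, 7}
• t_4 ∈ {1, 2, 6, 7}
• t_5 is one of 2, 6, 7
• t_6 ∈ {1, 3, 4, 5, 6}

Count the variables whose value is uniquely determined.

2

t_1, t_3, t_5 share exactly the 3 values {2, 6, 7}; by pigeonhole those values go to them, so strike 2, 6, 7 from t_4, t_6.
That leaves t_4 = 1. So t_2, t_6 can't be 1.
t_2 must be 4 (only option left). Eliminate 4 elsewhere: t_6.
Determined: t_2=4, t_4=1. The other variables each still have more than one consistent value. That makes 2.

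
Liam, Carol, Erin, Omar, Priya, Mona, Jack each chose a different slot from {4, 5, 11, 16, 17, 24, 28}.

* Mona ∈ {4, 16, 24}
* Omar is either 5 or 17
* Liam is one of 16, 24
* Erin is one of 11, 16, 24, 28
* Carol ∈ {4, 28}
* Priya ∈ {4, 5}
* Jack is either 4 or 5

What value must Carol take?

28

The 7 variables together cover exactly {4, 5, 11, 16, 17, 24, 28} — 7 values for 7 variables — and 11 appears only in Erin's list, so Erin = 11.
Among the 6 still-open variables, 17 fits only Omar (and all 6 values in {4, 5, 16, 17, 24, 28} must be used), so Omar = 17.
Among the 5 still-open variables, 28 fits only Carol (and all 5 values in {4, 5, 16, 24, 28} must be used), so Carol = 28.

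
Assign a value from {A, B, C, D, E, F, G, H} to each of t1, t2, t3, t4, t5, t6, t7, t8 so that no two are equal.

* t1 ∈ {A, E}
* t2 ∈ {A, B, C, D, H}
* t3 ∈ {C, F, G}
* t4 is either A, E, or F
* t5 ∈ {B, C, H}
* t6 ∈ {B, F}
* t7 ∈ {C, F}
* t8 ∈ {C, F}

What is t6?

B

Among the 8 variables, D fits only t2 (and all 8 values in {A, B, C, D, E, F, G, H} must be used), so t2 = D.
The 7 still-open variables together cover exactly {A, B, C, E, F, G, H} — 7 values for 7 variables — and G appears only in t3's list, so t3 = G.
The 6 still-open variables draw from only 6 values {A, B, C, E, F, H}, so each is used; only t5 can be H, hence t5 = H.
The 5 still-open variables draw from only 5 values {A, B, C, E, F}, so each is used; only t6 can be B, hence t6 = B.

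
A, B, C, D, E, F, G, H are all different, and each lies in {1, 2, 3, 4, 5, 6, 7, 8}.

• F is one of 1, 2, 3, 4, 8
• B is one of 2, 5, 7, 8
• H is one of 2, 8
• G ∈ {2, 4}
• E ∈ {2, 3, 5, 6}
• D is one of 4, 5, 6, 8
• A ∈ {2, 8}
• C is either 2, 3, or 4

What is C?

The 8 variables together cover exactly {1, 2, 3, 4, 5, 6, 7, 8} — 8 values for 8 variables — and 1 appears only in F's list, so F = 1.
Among the 7 still-open variables, 7 fits only B (and all 7 values in {2, 3, 4, 5, 6, 7, 8} must be used), so B = 7.
The 2 variables A and H are confined to {2, 8}, which locks those values in; drop them from C, D, E, G.
G must be 4 (only option left). So C, D can't be 4.
So C = 3.

3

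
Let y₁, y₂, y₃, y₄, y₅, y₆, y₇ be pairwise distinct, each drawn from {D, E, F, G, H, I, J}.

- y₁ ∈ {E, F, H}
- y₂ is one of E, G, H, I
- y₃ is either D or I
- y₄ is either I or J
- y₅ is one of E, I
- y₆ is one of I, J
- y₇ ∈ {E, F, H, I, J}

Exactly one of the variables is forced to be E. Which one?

y₅

The 7 variables draw from only 7 values {D, E, F, G, H, I, J}, so each is used; only y₃ can be D, hence y₃ = D.
Among the 6 still-open variables, G fits only y₂ (and all 6 values in {E, F, G, H, I, J} must be used), so y₂ = G.
The 2 variables y₄ and y₆ are confined to {I, J}, which locks those values in; drop them from y₅, y₇.
So E goes to y₅.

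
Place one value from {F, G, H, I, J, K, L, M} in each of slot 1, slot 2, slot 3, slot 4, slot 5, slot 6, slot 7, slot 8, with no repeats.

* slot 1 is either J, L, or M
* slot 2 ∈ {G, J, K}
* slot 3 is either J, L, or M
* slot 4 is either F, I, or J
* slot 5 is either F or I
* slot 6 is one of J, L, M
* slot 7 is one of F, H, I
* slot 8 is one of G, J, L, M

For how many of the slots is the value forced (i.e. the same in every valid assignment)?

3

The 8 variables draw from only 8 values {F, G, H, I, J, K, L, M}, so each is used; only slot 7 can be H, hence slot 7 = H.
Among the 7 still-open variables, K fits only slot 2 (and all 7 values in {F, G, I, J, K, L, M} must be used), so slot 2 = K.
The 6 still-open variables draw from only 6 values {F, G, I, J, L, M}, so each is used; only slot 8 can be G, hence slot 8 = G.
slot 1, slot 3, slot 6 between them cover only {J, L, M} — a naked triple. Remove those values from slot 4.
Determined: slot 2=K, slot 7=H, slot 8=G. The other slots each still have more than one consistent value. That makes 3.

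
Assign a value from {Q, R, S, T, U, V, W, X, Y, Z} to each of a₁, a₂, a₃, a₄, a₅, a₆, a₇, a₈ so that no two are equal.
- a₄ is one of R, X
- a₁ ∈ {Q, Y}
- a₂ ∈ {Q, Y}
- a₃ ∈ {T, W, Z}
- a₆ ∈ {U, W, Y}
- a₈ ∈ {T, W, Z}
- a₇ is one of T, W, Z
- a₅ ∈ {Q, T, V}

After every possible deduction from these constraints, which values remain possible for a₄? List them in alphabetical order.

a₁ and a₂ share exactly the 2 values {Q, Y}; by pigeonhole those values go to them, so strike Q, Y from a₅, a₆.
The 3 variables a₃, a₇, a₈ are confined to {T, W, Z}, which locks those values in; drop them from a₅, a₆.
That leaves a₅ = V.
a₆ must be U (only option left).
No further eliminations apply; a₄ can still be any of R, X.

R, X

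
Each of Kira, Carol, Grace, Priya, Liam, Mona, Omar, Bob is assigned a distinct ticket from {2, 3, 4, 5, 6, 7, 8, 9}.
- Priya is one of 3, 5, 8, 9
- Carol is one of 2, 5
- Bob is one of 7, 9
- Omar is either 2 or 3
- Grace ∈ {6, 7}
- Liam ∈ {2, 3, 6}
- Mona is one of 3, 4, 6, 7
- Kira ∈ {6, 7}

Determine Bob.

9

The 8 variables together cover exactly {2, 3, 4, 5, 6, 7, 8, 9} — 8 values for 8 variables — and 4 appears only in Mona's list, so Mona = 4.
Among the 7 still-open variables, 8 fits only Priya (and all 7 values in {2, 3, 5, 6, 7, 8, 9} must be used), so Priya = 8.
The 6 still-open variables draw from only 6 values {2, 3, 5, 6, 7, 9}, so each is used; only Carol can be 5, hence Carol = 5.
The 5 still-open variables draw from only 5 values {2, 3, 6, 7, 9}, so each is used; only Bob can be 9, hence Bob = 9.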